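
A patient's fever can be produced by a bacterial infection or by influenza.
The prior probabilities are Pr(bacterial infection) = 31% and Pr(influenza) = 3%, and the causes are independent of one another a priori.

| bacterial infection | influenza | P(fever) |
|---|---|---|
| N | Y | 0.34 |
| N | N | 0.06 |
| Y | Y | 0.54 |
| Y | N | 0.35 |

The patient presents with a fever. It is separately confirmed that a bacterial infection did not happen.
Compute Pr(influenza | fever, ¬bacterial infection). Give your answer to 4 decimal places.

Pr(influenza | fever, ¬bacterial infection) ≈ 0.1491

Numerator (weight on configurations with influenza): 0.34·0.03 = 0.010200
Denominator P(fever | ¬bacterial infection): 0.06·0.97 + 0.34·0.03 = 0.068400
P(influenza | fever, ¬bacterial infection) = 0.010200/0.068400 ≈ 0.1491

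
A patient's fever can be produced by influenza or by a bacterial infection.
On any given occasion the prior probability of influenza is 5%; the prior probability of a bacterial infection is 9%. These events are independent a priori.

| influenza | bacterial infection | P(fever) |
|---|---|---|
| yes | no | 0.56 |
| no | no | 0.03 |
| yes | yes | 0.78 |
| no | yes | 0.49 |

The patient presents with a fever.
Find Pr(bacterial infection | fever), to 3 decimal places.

Pr(bacterial infection | fever) ≈ 0.469

Sum P(fever|·) weighted by the priors over the 4 (influenza, bacterial infection) configurations:
  P(fever) = 0.03·0.95·0.91 + 0.49·0.95·0.09 + 0.56·0.05·0.91 + 0.78·0.05·0.09
        = 0.025935 + 0.041895 + 0.025480 + 0.003510 = 0.096820
The terms with bacterial infection present sum to 0.045405, so
  P(bacterial infection | fever) = 0.045405 / 0.096820 ≈ 0.469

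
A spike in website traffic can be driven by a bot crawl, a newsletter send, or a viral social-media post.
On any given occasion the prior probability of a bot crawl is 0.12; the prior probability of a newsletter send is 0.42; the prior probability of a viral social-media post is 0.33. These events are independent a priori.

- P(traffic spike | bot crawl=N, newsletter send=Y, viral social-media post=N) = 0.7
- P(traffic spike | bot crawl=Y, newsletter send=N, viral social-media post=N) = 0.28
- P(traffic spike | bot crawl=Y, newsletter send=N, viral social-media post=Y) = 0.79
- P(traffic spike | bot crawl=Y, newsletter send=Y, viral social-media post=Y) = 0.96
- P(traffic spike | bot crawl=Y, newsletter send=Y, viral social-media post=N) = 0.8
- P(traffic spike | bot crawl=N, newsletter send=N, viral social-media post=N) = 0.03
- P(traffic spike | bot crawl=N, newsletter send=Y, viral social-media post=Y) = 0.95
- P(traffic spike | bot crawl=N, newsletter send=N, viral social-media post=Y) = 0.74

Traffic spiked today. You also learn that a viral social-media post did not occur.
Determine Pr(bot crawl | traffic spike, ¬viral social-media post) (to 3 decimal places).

Weight on bot crawl=true, given the evidence: 0.019488 + 0.040320 = 0.059808
Normalizer over all consistent configurations: 0.03·0.88·0.58 + 0.7·0.88·0.42 + 0.28·0.12·0.58 + 0.8·0.12·0.42 = 0.333840
Posterior = 0.059808 / 0.333840 ≈ 0.179

Pr(bot crawl | traffic spike, ¬viral social-media post) ≈ 0.179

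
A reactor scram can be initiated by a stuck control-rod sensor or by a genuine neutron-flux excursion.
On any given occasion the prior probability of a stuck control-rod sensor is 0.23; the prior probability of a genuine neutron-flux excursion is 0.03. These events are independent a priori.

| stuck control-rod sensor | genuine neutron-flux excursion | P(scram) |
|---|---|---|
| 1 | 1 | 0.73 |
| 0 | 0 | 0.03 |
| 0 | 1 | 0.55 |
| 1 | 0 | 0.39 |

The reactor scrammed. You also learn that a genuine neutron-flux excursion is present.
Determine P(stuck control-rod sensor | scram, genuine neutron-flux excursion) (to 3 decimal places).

Weight on stuck control-rod sensor=true, given the evidence: 0.73·0.23 = 0.167900
The normalizing constant is 0.55·0.77 + 0.73·0.23 = 0.591400
Posterior = 0.167900 / 0.591400 ≈ 0.284

P(stuck control-rod sensor | scram, genuine neutron-flux excursion) ≈ 0.284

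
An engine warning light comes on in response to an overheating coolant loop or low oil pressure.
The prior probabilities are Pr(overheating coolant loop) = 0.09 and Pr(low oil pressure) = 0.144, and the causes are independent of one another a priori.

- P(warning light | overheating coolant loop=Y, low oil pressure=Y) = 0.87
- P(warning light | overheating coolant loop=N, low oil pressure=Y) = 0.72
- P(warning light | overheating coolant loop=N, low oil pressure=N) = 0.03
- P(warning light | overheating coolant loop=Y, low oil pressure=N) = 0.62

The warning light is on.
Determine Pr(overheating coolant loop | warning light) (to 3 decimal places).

Pr(overheating coolant loop | warning light) ≈ 0.334

For the numerator, keep only overheating coolant loop=true terms: 0.047765 + 0.011275 = 0.059040
Normalizer over all consistent configurations: 0.03·0.91·0.856 + 0.72·0.91·0.144 + 0.62·0.09·0.856 + 0.87·0.09·0.144 = 0.176758
Posterior = 0.059040 / 0.176758 ≈ 0.334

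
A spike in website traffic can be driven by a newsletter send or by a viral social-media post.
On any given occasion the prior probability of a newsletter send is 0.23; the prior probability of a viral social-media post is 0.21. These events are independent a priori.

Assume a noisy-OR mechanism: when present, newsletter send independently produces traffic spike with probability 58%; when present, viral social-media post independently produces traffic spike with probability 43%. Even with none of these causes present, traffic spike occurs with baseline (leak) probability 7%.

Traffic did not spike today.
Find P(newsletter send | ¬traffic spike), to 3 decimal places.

Under noisy-OR, P(traffic spike | causes) = 1 − (1−0.07)·∏(1−qᵢ) over the active causes.
By total probability over the 4 (newsletter send, viral social-media post) configurations:
  P(¬traffic spike) = 0.93×0.77×0.79 + 0.5301×0.77×0.21 + 0.3906×0.23×0.79 + 0.222642×0.23×0.21
        = 0.565719 + 0.085717 + 0.070972 + 0.010754 = 0.733162
Keeping only the newsletter send-present terms gives 0.081726, so
  P(newsletter send | ¬traffic spike) = 0.081726 / 0.733162 ≈ 0.111

P(newsletter send | ¬traffic spike) ≈ 0.111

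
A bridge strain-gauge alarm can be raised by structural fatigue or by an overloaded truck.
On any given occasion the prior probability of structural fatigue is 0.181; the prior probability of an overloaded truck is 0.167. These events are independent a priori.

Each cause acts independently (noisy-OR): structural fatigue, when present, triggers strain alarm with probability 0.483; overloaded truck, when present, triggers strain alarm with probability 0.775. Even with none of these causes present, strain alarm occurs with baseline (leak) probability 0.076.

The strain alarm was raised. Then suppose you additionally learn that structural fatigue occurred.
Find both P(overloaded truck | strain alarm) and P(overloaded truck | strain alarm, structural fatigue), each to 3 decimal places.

P(overloaded truck | strain alarm) ≈ 0.509; P(overloaded truck | strain alarm, structural fatigue) ≈ 0.255

Under noisy-OR, P(strain alarm | causes) = 1 − (1−0.076)·∏(1−qᵢ) over the active causes.
P(strain alarm) = 0.076×0.819×0.833 + 0.7921×0.819×0.167 + 0.522292×0.181×0.833 + 0.892516×0.181×0.167 = 0.051849 + 0.108338 + 0.078748 + 0.026978 = 0.265913
The overloaded truck-present share is 0.108338 + 0.026978 = 0.135316.
P(overloaded truck | strain alarm) = 0.135316 / 0.265913 ≈ 0.509

Now condition on the additional information:
Sum P(strain alarm|·) weighted by the priors over both values of overloaded truck:
  P(strain alarm | structural fatigue) = 0.522292×0.833 + 0.892516×0.167
        = 0.435069 + 0.149050 = 0.584119
The terms with overloaded truck present sum to 0.149050, so
  P(overloaded truck | strain alarm, structural fatigue) = 0.149050 / 0.584119 ≈ 0.255
The drop from 0.509 to 0.255 is the explaining-away (discounting) effect.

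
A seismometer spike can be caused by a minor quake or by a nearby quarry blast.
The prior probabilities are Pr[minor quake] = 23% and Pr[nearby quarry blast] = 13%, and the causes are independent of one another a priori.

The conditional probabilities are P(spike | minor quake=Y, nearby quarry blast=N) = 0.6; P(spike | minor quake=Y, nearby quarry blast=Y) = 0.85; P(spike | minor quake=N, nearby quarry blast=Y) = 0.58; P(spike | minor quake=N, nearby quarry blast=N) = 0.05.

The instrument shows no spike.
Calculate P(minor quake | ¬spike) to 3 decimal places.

Sum P(¬spike|·) weighted by the priors over the 4 (minor quake, nearby quarry blast) configurations:
  P(¬spike) = 0.95*0.77*0.87 + 0.42*0.77*0.13 + 0.4*0.23*0.87 + 0.15*0.23*0.13
        = 0.636405 + 0.042042 + 0.080040 + 0.004485 = 0.762972
Keeping only the minor quake-present terms gives 0.084525, so
  P(minor quake | ¬spike) = 0.084525 / 0.762972 ≈ 0.111

P(minor quake | ¬spike) ≈ 0.111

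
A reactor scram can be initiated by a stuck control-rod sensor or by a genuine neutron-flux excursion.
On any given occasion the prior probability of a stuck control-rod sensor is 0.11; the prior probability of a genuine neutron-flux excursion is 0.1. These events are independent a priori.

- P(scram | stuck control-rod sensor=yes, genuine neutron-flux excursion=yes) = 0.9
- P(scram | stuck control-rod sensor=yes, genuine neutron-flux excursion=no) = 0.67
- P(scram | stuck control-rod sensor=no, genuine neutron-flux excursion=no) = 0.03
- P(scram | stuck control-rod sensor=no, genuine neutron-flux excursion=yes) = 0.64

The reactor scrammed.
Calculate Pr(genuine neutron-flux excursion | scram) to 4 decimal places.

P(scram) = 0.03×0.89×0.9 + 0.64×0.89×0.1 + 0.67×0.11×0.9 + 0.9×0.11×0.1 = 0.024030 + 0.056960 + 0.066330 + 0.009900 = 0.157220
The genuine neutron-flux excursion-present share is 0.056960 + 0.009900 = 0.066860.
Hence the posterior is 0.066860/0.157220 ≈ 0.4253.

Pr(genuine neutron-flux excursion | scram) ≈ 0.4253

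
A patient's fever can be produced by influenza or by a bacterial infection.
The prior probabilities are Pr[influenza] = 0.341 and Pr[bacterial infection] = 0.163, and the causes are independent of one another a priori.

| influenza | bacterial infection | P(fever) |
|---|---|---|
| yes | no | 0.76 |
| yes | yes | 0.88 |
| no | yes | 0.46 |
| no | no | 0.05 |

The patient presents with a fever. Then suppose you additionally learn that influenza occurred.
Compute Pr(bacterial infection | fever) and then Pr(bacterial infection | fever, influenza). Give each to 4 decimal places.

P(fever) = 0.05×0.659×0.837 + 0.46×0.659×0.163 + 0.76×0.341×0.837 + 0.88×0.341×0.163 = 0.027579 + 0.049412 + 0.216917 + 0.048913 = 0.342821
The bacterial infection-present share is 0.049412 + 0.048913 = 0.098325.
Hence the posterior is 0.098325/0.342821 ≈ 0.2868.

Now also conditioning on influenza=true:
P(fever | influenza) = 0.76×0.837 + 0.88×0.163 = 0.636120 + 0.143440 = 0.779560
Restricting to configurations with bacterial infection present: 0.88×0.163 = 0.143440.
P(bacterial infection | fever, influenza) = 0.143440 / 0.779560 ≈ 0.1840
The drop from 0.2868 to 0.1840 is the explaining-away (discounting) effect.

Pr(bacterial infection | fever) ≈ 0.2868; Pr(bacterial infection | fever, influenza) ≈ 0.1840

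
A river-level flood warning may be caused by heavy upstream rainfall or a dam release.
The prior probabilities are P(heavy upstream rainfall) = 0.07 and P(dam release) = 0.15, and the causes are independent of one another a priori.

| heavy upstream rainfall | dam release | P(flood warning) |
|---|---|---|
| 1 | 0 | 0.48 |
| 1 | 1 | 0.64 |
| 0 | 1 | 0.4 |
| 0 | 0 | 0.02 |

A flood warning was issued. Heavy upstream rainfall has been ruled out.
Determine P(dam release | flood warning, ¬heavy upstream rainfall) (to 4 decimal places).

By total probability over both values of dam release:
  P(flood warning | ¬heavy upstream rainfall) = 0.02*0.85 + 0.4*0.15
        = 0.017000 + 0.060000 = 0.077000
Keeping only the dam release-present terms gives 0.060000, so
  P(dam release | flood warning, ¬heavy upstream rainfall) = 0.060000 / 0.077000 ≈ 0.7792

P(dam release | flood warning, ¬heavy upstream rainfall) ≈ 0.7792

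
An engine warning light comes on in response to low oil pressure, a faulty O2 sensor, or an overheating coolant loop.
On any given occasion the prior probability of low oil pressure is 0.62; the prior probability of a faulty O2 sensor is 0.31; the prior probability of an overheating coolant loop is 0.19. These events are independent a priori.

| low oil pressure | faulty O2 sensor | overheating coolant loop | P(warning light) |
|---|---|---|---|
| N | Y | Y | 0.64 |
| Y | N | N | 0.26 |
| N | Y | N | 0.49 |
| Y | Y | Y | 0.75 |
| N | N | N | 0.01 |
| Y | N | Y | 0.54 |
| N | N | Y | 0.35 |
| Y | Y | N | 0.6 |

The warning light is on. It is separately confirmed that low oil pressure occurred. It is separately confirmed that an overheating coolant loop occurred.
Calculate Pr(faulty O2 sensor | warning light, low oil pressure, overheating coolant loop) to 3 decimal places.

Pr(faulty O2 sensor | warning light, low oil pressure, overheating coolant loop) ≈ 0.384

For the numerator, keep only faulty O2 sensor=true terms: 0.75*0.31 = 0.232500
Normalizer over all consistent configurations: 0.54*0.69 + 0.75*0.31 = 0.605100
Posterior = 0.232500 / 0.605100 ≈ 0.384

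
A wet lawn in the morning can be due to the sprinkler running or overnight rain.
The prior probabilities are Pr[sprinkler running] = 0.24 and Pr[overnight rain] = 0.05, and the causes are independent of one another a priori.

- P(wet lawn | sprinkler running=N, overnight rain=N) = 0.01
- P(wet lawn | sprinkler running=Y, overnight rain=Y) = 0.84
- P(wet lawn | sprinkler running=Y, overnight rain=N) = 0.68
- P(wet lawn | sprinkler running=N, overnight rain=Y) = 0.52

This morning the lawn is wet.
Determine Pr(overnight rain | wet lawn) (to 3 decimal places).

Pr(overnight rain | wet lawn) ≈ 0.155

P(wet lawn) = 0.01*0.76*0.95 + 0.52*0.76*0.05 + 0.68*0.24*0.95 + 0.84*0.24*0.05 = 0.007220 + 0.019760 + 0.155040 + 0.010080 = 0.192100
The overnight rain-present share is 0.019760 + 0.010080 = 0.029840.
P(overnight rain | wet lawn) = 0.029840 / 0.192100 ≈ 0.155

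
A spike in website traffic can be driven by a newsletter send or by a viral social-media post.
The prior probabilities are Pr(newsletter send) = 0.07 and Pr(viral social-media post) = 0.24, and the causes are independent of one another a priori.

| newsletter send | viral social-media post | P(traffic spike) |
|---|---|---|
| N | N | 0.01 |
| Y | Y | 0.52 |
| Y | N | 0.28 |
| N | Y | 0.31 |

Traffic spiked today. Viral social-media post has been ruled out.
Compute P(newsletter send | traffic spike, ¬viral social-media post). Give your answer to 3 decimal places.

P(newsletter send | traffic spike, ¬viral social-media post) ≈ 0.678

P(traffic spike | ¬viral social-media post) = 0.01*0.93 + 0.28*0.07 = 0.009300 + 0.019600 = 0.028900
The newsletter send-present share is 0.28*0.07 = 0.019600.
Hence the posterior is 0.019600/0.028900 ≈ 0.678.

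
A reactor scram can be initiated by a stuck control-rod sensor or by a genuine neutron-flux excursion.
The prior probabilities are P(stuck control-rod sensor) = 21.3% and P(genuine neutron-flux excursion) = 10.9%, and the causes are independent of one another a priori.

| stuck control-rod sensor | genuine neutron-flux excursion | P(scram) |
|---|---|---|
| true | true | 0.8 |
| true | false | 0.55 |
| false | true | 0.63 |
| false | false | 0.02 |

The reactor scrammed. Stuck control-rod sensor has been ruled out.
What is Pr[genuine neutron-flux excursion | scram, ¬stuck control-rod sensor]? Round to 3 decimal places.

Pr[genuine neutron-flux excursion | scram, ¬stuck control-rod sensor] ≈ 0.794

For the numerator, keep only genuine neutron-flux excursion=true terms: 0.63×0.109 = 0.068670
Normalizer over all consistent configurations: 0.02×0.891 + 0.63×0.109 = 0.086490
P(genuine neutron-flux excursion | scram, ¬stuck control-rod sensor) = 0.068670/0.086490 ≈ 0.794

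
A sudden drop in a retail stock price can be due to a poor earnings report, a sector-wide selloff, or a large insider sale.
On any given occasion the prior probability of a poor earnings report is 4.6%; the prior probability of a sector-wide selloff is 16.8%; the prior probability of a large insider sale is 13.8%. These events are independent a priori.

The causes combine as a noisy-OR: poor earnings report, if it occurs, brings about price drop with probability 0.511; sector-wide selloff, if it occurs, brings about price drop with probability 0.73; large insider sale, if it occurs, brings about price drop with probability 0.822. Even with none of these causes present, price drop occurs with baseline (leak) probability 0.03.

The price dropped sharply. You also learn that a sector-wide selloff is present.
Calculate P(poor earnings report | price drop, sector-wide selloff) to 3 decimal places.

P(poor earnings report | price drop, sector-wide selloff) ≈ 0.053

Under noisy-OR, P(price drop | causes) = 1 − (1−0.03)·∏(1−qᵢ) over the active causes.
P(price drop | sector-wide selloff) = 0.7381×0.954×0.862 + 0.953382×0.954×0.138 + 0.871931×0.046×0.862 + 0.977204×0.046×0.138 = 0.606975 + 0.125515 + 0.034574 + 0.006203 = 0.773267
Of this, 0.040777 comes from 0.034574 + 0.006203 (the poor earnings report=true cases).
So P(poor earnings report | price drop, sector-wide selloff) = 0.040777/0.773267 ≈ 0.053.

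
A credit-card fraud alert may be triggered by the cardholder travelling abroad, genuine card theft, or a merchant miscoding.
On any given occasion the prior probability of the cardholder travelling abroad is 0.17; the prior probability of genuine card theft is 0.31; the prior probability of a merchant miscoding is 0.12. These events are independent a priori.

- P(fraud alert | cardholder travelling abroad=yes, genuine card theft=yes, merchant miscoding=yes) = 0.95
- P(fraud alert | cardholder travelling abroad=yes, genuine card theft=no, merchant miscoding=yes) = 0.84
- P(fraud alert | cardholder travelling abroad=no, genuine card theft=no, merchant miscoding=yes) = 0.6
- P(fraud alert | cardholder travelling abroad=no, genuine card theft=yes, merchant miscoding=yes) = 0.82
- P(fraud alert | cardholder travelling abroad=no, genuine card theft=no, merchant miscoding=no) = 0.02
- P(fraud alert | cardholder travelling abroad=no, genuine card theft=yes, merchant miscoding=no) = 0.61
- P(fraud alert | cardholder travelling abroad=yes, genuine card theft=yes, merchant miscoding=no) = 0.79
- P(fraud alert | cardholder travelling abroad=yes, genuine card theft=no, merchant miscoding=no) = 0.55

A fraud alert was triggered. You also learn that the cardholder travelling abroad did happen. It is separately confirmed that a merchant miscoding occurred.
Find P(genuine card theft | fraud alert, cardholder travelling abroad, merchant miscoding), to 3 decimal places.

P(genuine card theft | fraud alert, cardholder travelling abroad, merchant miscoding) ≈ 0.337

For the numerator, keep only genuine card theft=true terms: 0.95*0.31 = 0.294500
The normalizing constant is 0.84*0.69 + 0.95*0.31 = 0.874100
Posterior = 0.294500 / 0.874100 ≈ 0.337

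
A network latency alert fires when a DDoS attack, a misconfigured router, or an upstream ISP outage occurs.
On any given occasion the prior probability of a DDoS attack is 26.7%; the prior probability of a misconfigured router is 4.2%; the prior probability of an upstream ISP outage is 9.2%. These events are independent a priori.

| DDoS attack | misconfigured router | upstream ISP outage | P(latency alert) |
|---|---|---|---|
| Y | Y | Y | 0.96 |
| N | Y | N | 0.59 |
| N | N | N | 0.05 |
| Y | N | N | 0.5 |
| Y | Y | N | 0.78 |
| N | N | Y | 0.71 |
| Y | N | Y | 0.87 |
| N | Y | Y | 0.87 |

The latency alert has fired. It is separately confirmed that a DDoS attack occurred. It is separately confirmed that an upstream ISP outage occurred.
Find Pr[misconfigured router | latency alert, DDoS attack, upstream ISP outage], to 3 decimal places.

P(latency alert | DDoS attack, upstream ISP outage) = 0.87*0.958 + 0.96*0.042 = 0.833460 + 0.040320 = 0.873780
The misconfigured router-present share is 0.96*0.042 = 0.040320.
So P(misconfigured router | latency alert, DDoS attack, upstream ISP outage) = 0.040320/0.873780 ≈ 0.046.

Pr[misconfigured router | latency alert, DDoS attack, upstream ISP outage] ≈ 0.046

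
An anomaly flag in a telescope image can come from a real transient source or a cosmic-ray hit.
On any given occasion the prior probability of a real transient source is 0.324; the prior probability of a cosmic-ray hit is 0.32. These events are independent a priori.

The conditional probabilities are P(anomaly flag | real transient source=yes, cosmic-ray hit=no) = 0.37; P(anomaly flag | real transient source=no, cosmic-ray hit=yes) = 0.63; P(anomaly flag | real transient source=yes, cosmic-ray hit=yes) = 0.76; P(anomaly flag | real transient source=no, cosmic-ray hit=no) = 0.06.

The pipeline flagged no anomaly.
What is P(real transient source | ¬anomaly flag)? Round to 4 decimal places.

P(real transient source | ¬anomaly flag) ≈ 0.2422

Sum P(¬anomaly flag|·) weighted by the priors over the 4 (real transient source, cosmic-ray hit) configurations:
  P(¬anomaly flag) = 0.94*0.676*0.68 + 0.37*0.676*0.32 + 0.63*0.324*0.68 + 0.24*0.324*0.32
        = 0.432099 + 0.080038 + 0.138802 + 0.024883 = 0.675822
The terms with real transient source present sum to 0.163685, so
  P(real transient source | ¬anomaly flag) = 0.163685 / 0.675822 ≈ 0.2422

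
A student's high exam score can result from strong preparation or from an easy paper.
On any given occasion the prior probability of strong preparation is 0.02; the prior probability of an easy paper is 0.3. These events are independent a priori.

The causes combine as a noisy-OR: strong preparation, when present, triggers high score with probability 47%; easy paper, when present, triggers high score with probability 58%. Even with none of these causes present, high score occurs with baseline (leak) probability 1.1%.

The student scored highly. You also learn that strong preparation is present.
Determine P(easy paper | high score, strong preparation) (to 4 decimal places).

P(easy paper | high score, strong preparation) ≈ 0.4126

Under noisy-OR, P(high score | causes) = 1 − (1−0.011)·∏(1−qᵢ) over the active causes.
Enumerate both values of easy paper and weight by the priors:
  P(high score | strong preparation) = 0.47583*0.7 + 0.779849*0.3
        = 0.333081 + 0.233955 = 0.567036
Keeping only the easy paper-present terms gives 0.233955, so
  P(easy paper | high score, strong preparation) = 0.233955 / 0.567036 ≈ 0.4126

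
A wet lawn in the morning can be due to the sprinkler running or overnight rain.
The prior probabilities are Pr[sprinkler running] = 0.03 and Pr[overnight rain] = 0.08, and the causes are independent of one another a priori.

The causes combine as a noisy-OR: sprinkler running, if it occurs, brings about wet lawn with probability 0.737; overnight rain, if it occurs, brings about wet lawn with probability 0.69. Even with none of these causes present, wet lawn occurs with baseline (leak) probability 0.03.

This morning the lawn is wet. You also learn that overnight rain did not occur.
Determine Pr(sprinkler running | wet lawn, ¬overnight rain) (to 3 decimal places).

Pr(sprinkler running | wet lawn, ¬overnight rain) ≈ 0.434

Under noisy-OR, P(wet lawn | causes) = 1 − (1−0.03)·∏(1−qᵢ) over the active causes.
P(wet lawn | ¬overnight rain) = 0.03×0.97 + 0.74489×0.03 = 0.029100 + 0.022347 = 0.051447
The sprinkler running-present share is 0.74489×0.03 = 0.022347.
So P(sprinkler running | wet lawn, ¬overnight rain) = 0.022347/0.051447 ≈ 0.434.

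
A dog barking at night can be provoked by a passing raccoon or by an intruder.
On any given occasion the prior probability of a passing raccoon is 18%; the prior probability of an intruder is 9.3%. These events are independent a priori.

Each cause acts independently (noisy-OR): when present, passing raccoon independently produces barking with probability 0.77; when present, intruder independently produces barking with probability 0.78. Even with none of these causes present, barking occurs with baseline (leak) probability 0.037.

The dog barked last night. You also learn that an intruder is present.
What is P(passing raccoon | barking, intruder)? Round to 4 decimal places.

P(passing raccoon | barking, intruder) ≈ 0.2095

Under noisy-OR, P(barking | causes) = 1 − (1−0.037)·∏(1−qᵢ) over the active causes.
Enumerate both values of passing raccoon and weight by the priors:
  P(barking | intruder) = 0.78814*0.82 + 0.951272*0.18
        = 0.646275 + 0.171229 = 0.817504
Configurations with passing raccoon contribute 0.171229, so
  P(passing raccoon | barking, intruder) = 0.171229 / 0.817504 ≈ 0.2095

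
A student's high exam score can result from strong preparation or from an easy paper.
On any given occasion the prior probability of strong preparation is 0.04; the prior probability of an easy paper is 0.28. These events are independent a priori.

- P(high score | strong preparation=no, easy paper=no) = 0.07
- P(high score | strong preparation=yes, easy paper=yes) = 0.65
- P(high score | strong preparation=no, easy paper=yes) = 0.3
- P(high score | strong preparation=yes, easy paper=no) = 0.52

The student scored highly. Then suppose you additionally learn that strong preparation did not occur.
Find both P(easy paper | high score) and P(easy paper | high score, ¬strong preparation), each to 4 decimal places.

P(easy paper | high score) ≈ 0.5812; P(easy paper | high score, ¬strong preparation) ≈ 0.6250

Sum P(high score|·) weighted by the priors over the 4 (strong preparation, easy paper) configurations:
  P(high score) = 0.07×0.96×0.72 + 0.3×0.96×0.28 + 0.52×0.04×0.72 + 0.65×0.04×0.28
        = 0.048384 + 0.080640 + 0.014976 + 0.007280 = 0.151280
The terms with easy paper present sum to 0.087920, so
  P(easy paper | high score) = 0.087920 / 0.151280 ≈ 0.5812

Now also conditioning on strong preparation≠true:
Sum P(high score|·) weighted by the priors over both values of easy paper:
  P(high score | ¬strong preparation) = 0.07*0.72 + 0.3*0.28
        = 0.050400 + 0.084000 = 0.134400
Configurations with easy paper contribute 0.084000, so
  P(easy paper | high score, ¬strong preparation) = 0.084000 / 0.134400 ≈ 0.6250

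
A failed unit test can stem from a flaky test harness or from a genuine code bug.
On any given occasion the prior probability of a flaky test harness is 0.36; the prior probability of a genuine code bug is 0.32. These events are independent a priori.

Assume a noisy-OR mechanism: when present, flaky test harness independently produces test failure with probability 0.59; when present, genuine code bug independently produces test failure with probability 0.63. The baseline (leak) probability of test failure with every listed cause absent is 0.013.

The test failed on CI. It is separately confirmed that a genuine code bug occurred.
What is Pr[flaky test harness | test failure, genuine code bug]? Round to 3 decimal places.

Under noisy-OR, P(test failure | causes) = 1 − (1−0.013)·∏(1−qᵢ) over the active causes.
P(test failure | genuine code bug) = 0.63481·0.64 + 0.850272·0.36 = 0.406278 + 0.306098 = 0.712376
Restricting to configurations with flaky test harness present: 0.850272·0.36 = 0.306098.
Hence the posterior is 0.306098/0.712376 ≈ 0.430.

Pr[flaky test harness | test failure, genuine code bug] ≈ 0.430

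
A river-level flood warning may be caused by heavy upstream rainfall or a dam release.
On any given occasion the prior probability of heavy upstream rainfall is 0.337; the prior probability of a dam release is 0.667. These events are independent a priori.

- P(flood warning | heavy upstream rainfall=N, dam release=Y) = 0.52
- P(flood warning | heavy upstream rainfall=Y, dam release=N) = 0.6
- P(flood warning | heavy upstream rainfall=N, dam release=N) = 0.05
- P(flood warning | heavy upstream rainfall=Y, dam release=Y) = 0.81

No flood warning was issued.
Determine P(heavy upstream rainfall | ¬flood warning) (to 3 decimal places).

P(heavy upstream rainfall | ¬flood warning) ≈ 0.172

Weight on heavy upstream rainfall=true, given the evidence: 0.044888 + 0.042708 = 0.087596
Denominator P(¬flood warning): 0.95·0.663·0.333 + 0.48·0.663·0.667 + 0.4·0.337·0.333 + 0.19·0.337·0.667 = 0.509602
Posterior = 0.087596 / 0.509602 ≈ 0.172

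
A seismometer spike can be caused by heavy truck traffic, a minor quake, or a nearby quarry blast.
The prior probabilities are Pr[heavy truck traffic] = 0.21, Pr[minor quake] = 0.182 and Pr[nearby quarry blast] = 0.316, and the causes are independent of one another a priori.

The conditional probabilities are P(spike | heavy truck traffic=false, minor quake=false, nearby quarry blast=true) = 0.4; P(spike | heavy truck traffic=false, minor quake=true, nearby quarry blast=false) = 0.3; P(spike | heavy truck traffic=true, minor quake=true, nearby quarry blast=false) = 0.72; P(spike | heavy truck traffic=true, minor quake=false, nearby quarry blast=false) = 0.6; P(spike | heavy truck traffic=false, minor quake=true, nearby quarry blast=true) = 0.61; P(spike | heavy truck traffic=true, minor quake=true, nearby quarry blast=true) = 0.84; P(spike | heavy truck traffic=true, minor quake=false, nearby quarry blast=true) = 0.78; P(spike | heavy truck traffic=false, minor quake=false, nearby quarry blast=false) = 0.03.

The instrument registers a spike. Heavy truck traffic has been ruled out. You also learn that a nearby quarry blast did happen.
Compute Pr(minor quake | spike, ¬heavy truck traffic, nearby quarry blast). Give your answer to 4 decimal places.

Pr(minor quake | spike, ¬heavy truck traffic, nearby quarry blast) ≈ 0.2533

P(spike | ¬heavy truck traffic, nearby quarry blast) = 0.4×0.818 + 0.61×0.182 = 0.327200 + 0.111020 = 0.438220
Restricting to configurations with minor quake present: 0.61×0.182 = 0.111020.
Hence the posterior is 0.111020/0.438220 ≈ 0.2533.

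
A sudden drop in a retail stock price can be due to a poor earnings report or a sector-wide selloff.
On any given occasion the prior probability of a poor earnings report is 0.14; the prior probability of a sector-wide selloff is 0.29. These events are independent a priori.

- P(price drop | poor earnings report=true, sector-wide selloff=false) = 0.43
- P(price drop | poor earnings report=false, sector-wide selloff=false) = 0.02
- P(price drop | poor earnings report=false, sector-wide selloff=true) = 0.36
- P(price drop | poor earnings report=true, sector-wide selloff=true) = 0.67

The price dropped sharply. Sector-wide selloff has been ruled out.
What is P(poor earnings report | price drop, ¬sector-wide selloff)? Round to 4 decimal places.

P(poor earnings report | price drop, ¬sector-wide selloff) ≈ 0.7778

Enumerate both values of poor earnings report and weight by the priors:
  P(price drop | ¬sector-wide selloff) = 0.02×0.86 + 0.43×0.14
        = 0.017200 + 0.060200 = 0.077400
Keeping only the poor earnings report-present terms gives 0.060200, so
  P(poor earnings report | price drop, ¬sector-wide selloff) = 0.060200 / 0.077400 ≈ 0.7778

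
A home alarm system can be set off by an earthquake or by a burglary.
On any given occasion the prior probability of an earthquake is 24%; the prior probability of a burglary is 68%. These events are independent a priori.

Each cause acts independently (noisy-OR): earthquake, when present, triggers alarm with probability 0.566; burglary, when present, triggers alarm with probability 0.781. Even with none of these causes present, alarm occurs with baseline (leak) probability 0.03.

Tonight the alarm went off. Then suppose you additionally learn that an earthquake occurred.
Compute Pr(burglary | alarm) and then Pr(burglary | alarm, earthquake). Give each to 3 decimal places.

Pr(burglary | alarm) ≈ 0.915; Pr(burglary | alarm, earthquake) ≈ 0.769

Under noisy-OR, P(alarm | causes) = 1 − (1−0.03)·∏(1−qᵢ) over the active causes.
P(alarm) = 0.03*0.76*0.32 + 0.78757*0.76*0.68 + 0.57902*0.24*0.32 + 0.907805*0.24*0.68 = 0.007296 + 0.407016 + 0.044469 + 0.148154 = 0.606935
Of this, 0.555170 comes from 0.407016 + 0.148154 (the burglary=true cases).
P(burglary | alarm) = 0.555170 / 0.606935 ≈ 0.915

With the extra evidence:
P(alarm | earthquake) = 0.57902*0.32 + 0.907805*0.68 = 0.185286 + 0.617307 = 0.802593
Restricting to configurations with burglary present: 0.907805*0.68 = 0.617307.
P(burglary | alarm, earthquake) = 0.617307 / 0.802593 ≈ 0.769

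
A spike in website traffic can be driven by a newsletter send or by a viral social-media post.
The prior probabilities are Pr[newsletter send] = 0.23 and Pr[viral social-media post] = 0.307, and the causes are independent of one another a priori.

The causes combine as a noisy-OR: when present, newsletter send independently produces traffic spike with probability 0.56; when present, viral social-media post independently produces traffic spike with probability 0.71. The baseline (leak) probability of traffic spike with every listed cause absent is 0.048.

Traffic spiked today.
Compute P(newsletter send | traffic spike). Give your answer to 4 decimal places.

P(newsletter send | traffic spike) ≈ 0.4401

Under noisy-OR, P(traffic spike | causes) = 1 − (1−0.048)·∏(1−qᵢ) over the active causes.
Enumerate the 4 (newsletter send, viral social-media post) configurations and weight by the priors:
  P(traffic spike) = 0.048*0.77*0.693 + 0.72392*0.77*0.307 + 0.58112*0.23*0.693 + 0.878525*0.23*0.307
        = 0.025613 + 0.171127 + 0.092625 + 0.062033 = 0.351398
Keeping only the newsletter send-present terms gives 0.154658, so
  P(newsletter send | traffic spike) = 0.154658 / 0.351398 ≈ 0.4401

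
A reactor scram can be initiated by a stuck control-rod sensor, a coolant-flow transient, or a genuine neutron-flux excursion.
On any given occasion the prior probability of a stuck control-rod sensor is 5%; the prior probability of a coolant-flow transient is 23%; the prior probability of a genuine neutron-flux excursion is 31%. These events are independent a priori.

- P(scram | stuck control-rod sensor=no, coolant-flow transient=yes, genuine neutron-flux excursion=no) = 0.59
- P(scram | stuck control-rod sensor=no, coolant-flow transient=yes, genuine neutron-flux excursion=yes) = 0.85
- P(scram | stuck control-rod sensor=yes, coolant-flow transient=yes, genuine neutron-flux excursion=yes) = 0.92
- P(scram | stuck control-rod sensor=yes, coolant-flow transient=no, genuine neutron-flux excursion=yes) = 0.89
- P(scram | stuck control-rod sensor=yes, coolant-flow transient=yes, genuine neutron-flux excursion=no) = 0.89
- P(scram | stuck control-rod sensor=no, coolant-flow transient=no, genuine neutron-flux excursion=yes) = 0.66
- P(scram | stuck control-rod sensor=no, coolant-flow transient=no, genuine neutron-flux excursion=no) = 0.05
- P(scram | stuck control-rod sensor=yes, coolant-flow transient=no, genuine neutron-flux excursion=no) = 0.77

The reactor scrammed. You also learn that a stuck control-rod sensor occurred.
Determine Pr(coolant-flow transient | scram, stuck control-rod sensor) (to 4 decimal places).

Enumerate the 4 (coolant-flow transient, genuine neutron-flux excursion) configurations and weight by the priors:
  P(scram | stuck control-rod sensor) = 0.77·0.77·0.69 + 0.89·0.77·0.31 + 0.89·0.23·0.69 + 0.92·0.23·0.31
        = 0.409101 + 0.212443 + 0.141243 + 0.065596 = 0.828383
Configurations with coolant-flow transient contribute 0.206839, so
  P(coolant-flow transient | scram, stuck control-rod sensor) = 0.206839 / 0.828383 ≈ 0.2497

Pr(coolant-flow transient | scram, stuck control-rod sensor) ≈ 0.2497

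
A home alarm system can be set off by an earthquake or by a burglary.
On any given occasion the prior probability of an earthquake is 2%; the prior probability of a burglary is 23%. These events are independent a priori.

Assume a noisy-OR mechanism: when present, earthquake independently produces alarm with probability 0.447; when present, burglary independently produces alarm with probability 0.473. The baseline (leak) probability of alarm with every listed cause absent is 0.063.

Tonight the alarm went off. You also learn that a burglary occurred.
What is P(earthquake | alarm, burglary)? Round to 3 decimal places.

P(earthquake | alarm, burglary) ≈ 0.028

Under noisy-OR, P(alarm | causes) = 1 − (1−0.063)·∏(1−qᵢ) over the active causes.
For the numerator, keep only earthquake=true terms: 0.726929×0.02 = 0.014539
The normalizing constant is 0.506201×0.98 + 0.726929×0.02 = 0.510616
Posterior = 0.014539 / 0.510616 ≈ 0.028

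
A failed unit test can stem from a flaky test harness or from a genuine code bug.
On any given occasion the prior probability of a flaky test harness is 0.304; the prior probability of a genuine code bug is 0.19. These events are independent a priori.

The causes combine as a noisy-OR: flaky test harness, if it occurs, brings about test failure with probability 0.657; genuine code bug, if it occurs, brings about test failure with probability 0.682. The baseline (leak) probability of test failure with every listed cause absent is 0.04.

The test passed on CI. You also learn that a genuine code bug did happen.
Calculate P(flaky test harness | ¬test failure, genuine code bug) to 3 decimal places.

Under noisy-OR, P(test failure | causes) = 1 − (1−0.04)·∏(1−qᵢ) over the active causes.
P(¬test failure | genuine code bug) = 0.30528·0.696 + 0.104711·0.304 = 0.212475 + 0.031832 = 0.244307
Restricting to configurations with flaky test harness present: 0.104711·0.304 = 0.031832.
So P(flaky test harness | ¬test failure, genuine code bug) = 0.031832/0.244307 ≈ 0.130.

P(flaky test harness | ¬test failure, genuine code bug) ≈ 0.130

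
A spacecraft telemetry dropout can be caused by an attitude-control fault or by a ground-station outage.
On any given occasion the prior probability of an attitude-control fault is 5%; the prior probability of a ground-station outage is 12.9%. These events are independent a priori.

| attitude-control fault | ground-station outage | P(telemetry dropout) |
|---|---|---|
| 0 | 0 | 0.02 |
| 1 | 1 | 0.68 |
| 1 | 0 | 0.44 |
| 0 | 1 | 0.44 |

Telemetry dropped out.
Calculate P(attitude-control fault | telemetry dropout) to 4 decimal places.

P(attitude-control fault | telemetry dropout) ≈ 0.2505

For the numerator, keep only attitude-control fault=true terms: 0.019162 + 0.004386 = 0.023548
The normalizing constant is 0.02*0.95*0.871 + 0.44*0.95*0.129 + 0.44*0.05*0.871 + 0.68*0.05*0.129 = 0.094019
P(attitude-control fault | telemetry dropout) = 0.023548/0.094019 ≈ 0.2505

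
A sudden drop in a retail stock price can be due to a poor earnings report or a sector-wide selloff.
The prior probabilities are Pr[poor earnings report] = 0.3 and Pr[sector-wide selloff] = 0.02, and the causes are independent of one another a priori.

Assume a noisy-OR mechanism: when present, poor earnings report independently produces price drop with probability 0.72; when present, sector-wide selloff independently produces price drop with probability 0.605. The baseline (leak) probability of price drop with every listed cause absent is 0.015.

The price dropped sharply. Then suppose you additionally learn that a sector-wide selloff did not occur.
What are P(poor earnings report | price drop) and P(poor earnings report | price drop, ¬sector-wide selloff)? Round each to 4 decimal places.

P(poor earnings report | price drop) ≈ 0.9205; P(poor earnings report | price drop, ¬sector-wide selloff) ≈ 0.9539

Under noisy-OR, P(price drop | causes) = 1 − (1−0.015)·∏(1−qᵢ) over the active causes.
Sum P(price drop|·) weighted by the priors over the 4 (poor earnings report, sector-wide selloff) configurations:
  P(price drop) = 0.015×0.7×0.98 + 0.610925×0.7×0.02 + 0.7242×0.3×0.98 + 0.891059×0.3×0.02
        = 0.010290 + 0.008553 + 0.212915 + 0.005346 = 0.237104
Configurations with poor earnings report contribute 0.218261, so
  P(poor earnings report | price drop) = 0.218261 / 0.237104 ≈ 0.9205

With the extra evidence:
P(price drop | ¬sector-wide selloff) = 0.015×0.7 + 0.7242×0.3 = 0.010500 + 0.217260 = 0.227760
Restricting to configurations with poor earnings report present: 0.7242×0.3 = 0.217260.
Hence the posterior is 0.217260/0.227760 ≈ 0.9539.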